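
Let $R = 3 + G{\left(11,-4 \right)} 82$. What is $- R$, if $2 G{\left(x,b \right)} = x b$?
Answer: $1801$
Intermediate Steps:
$G{\left(x,b \right)} = \frac{b x}{2}$ ($G{\left(x,b \right)} = \frac{x b}{2} = \frac{b x}{2}$)
$R = -1801$ ($R = 3 + \frac{1}{2} \left(-4\right) 11 \cdot 82 = 3 - 1804 = -1801$)
$- R = \left(-1\right) \left(-1801\right) = 1801$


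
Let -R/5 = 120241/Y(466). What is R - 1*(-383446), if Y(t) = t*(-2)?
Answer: 357972877/932 ≈ 3.8409e+5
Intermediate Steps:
Y(t) = -2*t
R = 601205/932 (R = -601205/((-2*466)) = -601205/(-932) = -601205*(-1)/932 = -5*(-120241/932) = 601205/932 ≈ 645.07)
R - 1*(-383446) = 601205/932 - 1*(-383446) = 601205/932 + 383446 = 357972877/932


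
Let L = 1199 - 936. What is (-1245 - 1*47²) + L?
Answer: -3191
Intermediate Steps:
L = 263
(-1245 - 1*47²) + L = (-1245 - 1*47²) + 263 = (-1245 - 1*2209) + 263 = (-1245 - 2209) + 263 = -3454 + 263 = -3191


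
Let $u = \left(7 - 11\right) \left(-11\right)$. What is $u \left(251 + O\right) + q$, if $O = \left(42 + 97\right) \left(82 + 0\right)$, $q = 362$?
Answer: $512918$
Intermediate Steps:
$u = 44$ ($u = \left(-4\right) \left(-11\right) = 44$)
$O = 11398$ ($O = 139 \cdot 82 = 11398$)
$u \left(251 + O\right) + q = 44 \left(251 + 11398\right) + 362 = 44 \cdot 11649 + 362 = 512556 + 362 = 512918$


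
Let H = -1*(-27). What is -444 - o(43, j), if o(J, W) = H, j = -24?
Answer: -471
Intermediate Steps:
H = 27
o(J, W) = 27
-444 - o(43, j) = -444 - 1*27 = -444 - 27 = -471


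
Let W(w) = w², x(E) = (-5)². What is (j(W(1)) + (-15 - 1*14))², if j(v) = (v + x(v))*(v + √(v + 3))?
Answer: 2401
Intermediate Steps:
x(E) = 25
j(v) = (25 + v)*(v + √(3 + v)) (j(v) = (v + 25)*(v + √(v + 3)) = (25 + v)*(v + √(3 + v)))
(j(W(1)) + (-15 - 1*14))² = (((1²)² + 25*1² + 25*√(3 + 1²) + 1²*√(3 + 1²)) + (-15 - 1*14))² = ((1² + 25*1 + 25*√(3 + 1) + 1*√(3 + 1)) + (-15 - 14))² = ((1 + 25 + 25*√4 + 1*√4) - 29)² = ((1 + 25 + 25*2 + 1*2) - 29)² = ((1 + 25 + 50 + 2) - 29)² = (78 - 29)² = 49² = 2401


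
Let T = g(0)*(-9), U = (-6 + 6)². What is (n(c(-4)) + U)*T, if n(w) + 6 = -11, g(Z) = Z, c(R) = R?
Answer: 0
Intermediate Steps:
n(w) = -17 (n(w) = -6 - 11 = -17)
U = 0 (U = 0² = 0)
T = 0 (T = 0*(-9) = 0)
(n(c(-4)) + U)*T = (-17 + 0)*0 = -17*0 = 0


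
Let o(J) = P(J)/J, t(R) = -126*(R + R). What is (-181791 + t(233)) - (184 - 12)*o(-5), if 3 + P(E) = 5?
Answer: -1202191/5 ≈ -2.4044e+5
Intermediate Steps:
P(E) = 2 (P(E) = -3 + 5 = 2)
t(R) = -252*R
o(J) = 2/J
(-181791 + t(233)) - (184 - 12)*o(-5) = (-181791 - 252*233) - (184 - 12)*2/(-5) = (-181791 - 58716) - 172*2*(-⅕) = -240507 - 172*(-2)/5 = -240507 - 1*(-344/5) = -240507 + 344/5 = -1202191/5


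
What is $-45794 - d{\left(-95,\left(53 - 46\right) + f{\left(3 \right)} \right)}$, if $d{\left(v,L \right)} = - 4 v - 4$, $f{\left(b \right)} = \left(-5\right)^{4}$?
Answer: $-46170$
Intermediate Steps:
$f{\left(b \right)} = 625$
$d{\left(v,L \right)} = -4 - 4 v$
$-45794 - d{\left(-95,\left(53 - 46\right) + f{\left(3 \right)} \right)} = -45794 - \left(-4 - -380\right) = -45794 - \left(-4 + 380\right) = -45794 - 376 = -46170$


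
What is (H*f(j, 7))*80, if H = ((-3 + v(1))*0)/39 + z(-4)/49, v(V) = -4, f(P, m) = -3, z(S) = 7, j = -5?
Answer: -240/7 ≈ -34.286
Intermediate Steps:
H = ⅐ (H = ((-3 - 4)*0)/39 + 7/49 = -7*0*(1/39) + 7*(1/49) = 0*(1/39) + ⅐ = 0 + ⅐ = ⅐ ≈ 0.14286)
(H*f(j, 7))*80 = ((⅐)*(-3))*80 = -3/7*80 = -240/7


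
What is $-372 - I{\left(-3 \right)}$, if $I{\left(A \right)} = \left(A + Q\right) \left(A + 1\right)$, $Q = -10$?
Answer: $-398$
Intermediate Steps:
$I{\left(A \right)} = \left(1 + A\right) \left(-10 + A\right)$ ($I{\left(A \right)} = \left(A - 10\right) \left(A + 1\right) = \left(-10 + A\right) \left(1 + A\right) = \left(1 + A\right) \left(-10 + A\right)$)
$-372 - I{\left(-3 \right)} = -372 - \left(-10 + \left(-3\right)^{2} - -27\right) = -372 - \left(-10 + 9 + 27\right) = -372 - 26 = -398$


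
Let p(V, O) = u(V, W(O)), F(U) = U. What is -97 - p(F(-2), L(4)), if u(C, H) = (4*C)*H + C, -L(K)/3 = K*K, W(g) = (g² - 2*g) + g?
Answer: 18721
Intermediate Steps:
W(g) = g² - g
L(K) = -3*K² (L(K) = -3*K*K = -3*K²)
u(C, H) = C + 4*C*H (u(C, H) = 4*C*H + C = C + 4*C*H)
p(V, O) = V*(1 + 4*O*(-1 + O)) (p(V, O) = V*(1 + 4*(O*(-1 + O))) = V*(1 + 4*O*(-1 + O)))
-97 - p(F(-2), L(4)) = -97 - (-2)*(1 + 4*(-3*4²)*(-1 - 3*4²)) = -97 - (-2)*(1 + 4*(-3*16)*(-1 - 3*16)) = -97 - (-2)*(1 + 4*(-48)*(-1 - 48)) = -97 - (-2)*(1 + 4*(-48)*(-49)) = -97 - (-2)*(1 + 9408) = -97 - (-2)*9409 = -97 - 1*(-18818) = -97 + 18818 = 18721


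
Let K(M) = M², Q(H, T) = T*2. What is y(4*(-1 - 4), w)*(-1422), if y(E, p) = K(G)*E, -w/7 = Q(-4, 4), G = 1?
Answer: 28440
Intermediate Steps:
Q(H, T) = 2*T
w = -56 (w = -14*4 = -7*8 = -56)
y(E, p) = E (y(E, p) = 1²*E = 1*E = E)
y(4*(-1 - 4), w)*(-1422) = (4*(-1 - 4))*(-1422) = (4*(-5))*(-1422) = -20*(-1422) = 28440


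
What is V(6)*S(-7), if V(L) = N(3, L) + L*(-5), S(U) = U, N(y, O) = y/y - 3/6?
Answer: 413/2 ≈ 206.50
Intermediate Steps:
N(y, O) = ½ (N(y, O) = 1 - 3*⅙ = 1 - ½ = ½)
V(L) = ½ - 5*L (V(L) = ½ + L*(-5) = ½ - 5*L)
V(6)*S(-7) = (½ - 5*6)*(-7) = (½ - 30)*(-7) = -59/2*(-7) = 413/2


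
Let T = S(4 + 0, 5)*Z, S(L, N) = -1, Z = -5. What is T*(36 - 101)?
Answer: -325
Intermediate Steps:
T = 5 (T = -1*(-5) = 5)
T*(36 - 101) = 5*(36 - 101) = 5*(-65) = -325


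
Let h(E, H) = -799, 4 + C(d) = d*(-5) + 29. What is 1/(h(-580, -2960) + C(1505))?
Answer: -1/8299 ≈ -0.00012050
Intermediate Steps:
C(d) = 25 - 5*d (C(d) = -4 + (d*(-5) + 29) = -4 + (-5*d + 29) = -4 + (29 - 5*d) = 25 - 5*d)
1/(h(-580, -2960) + C(1505)) = 1/(-799 + (25 - 5*1505)) = 1/(-799 + (25 - 7525)) = 1/(-799 - 7500) = 1/(-8299) = -1/8299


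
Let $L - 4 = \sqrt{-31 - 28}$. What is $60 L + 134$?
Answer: $374 + 60 i \sqrt{59} \approx 374.0 + 460.87 i$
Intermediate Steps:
$L = 4 + i \sqrt{59}$ ($L = 4 + \sqrt{-31 - 28} = 4 + \sqrt{-59} = 4 + i \sqrt{59} \approx 4.0 + 7.6811 i$)
$60 L + 134 = 60 \left(4 + i \sqrt{59}\right) + 134 = \left(240 + 60 i \sqrt{59}\right) + 134 = 374 + 60 i \sqrt{59}$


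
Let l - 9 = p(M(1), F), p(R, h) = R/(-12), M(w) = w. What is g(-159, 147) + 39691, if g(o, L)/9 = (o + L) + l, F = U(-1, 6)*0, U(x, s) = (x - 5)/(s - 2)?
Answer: 158653/4 ≈ 39663.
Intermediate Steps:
U(x, s) = (-5 + x)/(-2 + s)
F = 0 (F = ((-5 - 1)/(-2 + 6))*0 = (-6/4)*0 = ((¼)*(-6))*0 = -3/2*0 = 0)
p(R, h) = -R/12 (p(R, h) = R*(-1/12) = -R/12)
l = 107/12 (l = 9 - 1/12*1 = 9 - 1/12 = 107/12 ≈ 8.9167)
g(o, L) = 321/4 + 9*L + 9*o (g(o, L) = 9*((o + L) + 107/12) = 9*((L + o) + 107/12) = 9*(107/12 + L + o) = 321/4 + 9*L + 9*o)
g(-159, 147) + 39691 = (321/4 + 9*147 + 9*(-159)) + 39691 = (321/4 + 1323 - 1431) + 39691 = -111/4 + 39691 = 158653/4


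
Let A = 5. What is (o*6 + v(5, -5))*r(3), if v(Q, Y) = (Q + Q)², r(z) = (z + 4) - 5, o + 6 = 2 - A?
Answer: 92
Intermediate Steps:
o = -9 (o = -6 + (2 - 1*5) = -6 + (2 - 5) = -6 - 3 = -9)
r(z) = -1 + z (r(z) = (4 + z) - 5 = -1 + z)
v(Q, Y) = 4*Q² (v(Q, Y) = (2*Q)² = 4*Q²)
(o*6 + v(5, -5))*r(3) = (-9*6 + 4*5²)*(-1 + 3) = (-54 + 4*25)*2 = (-54 + 100)*2 = 46*2 = 92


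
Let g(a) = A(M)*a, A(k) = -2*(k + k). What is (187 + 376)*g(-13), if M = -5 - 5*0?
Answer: -146380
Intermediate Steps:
M = -5 (M = -5 + 0 = -5)
A(k) = -4*k
g(a) = 20*a (g(a) = (-4*(-5))*a = 20*a)
(187 + 376)*g(-13) = (187 + 376)*(20*(-13)) = 563*(-260) = -146380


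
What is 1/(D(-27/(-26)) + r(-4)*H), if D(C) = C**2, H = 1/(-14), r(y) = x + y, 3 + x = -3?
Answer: 4732/8483 ≈ 0.55782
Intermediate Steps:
x = -6 (x = -3 - 3 = -6)
r(y) = -6 + y
H = -1/14 (H = 1*(-1/14) = -1/14 ≈ -0.071429)
1/(D(-27/(-26)) + r(-4)*H) = 1/((-27/(-26))**2 + (-6 - 4)*(-1/14)) = 1/((-27*(-1/26))**2 - 10*(-1/14)) = 1/((27/26)**2 + 5/7) = 1/(729/676 + 5/7) = 1/(8483/4732) = 4732/8483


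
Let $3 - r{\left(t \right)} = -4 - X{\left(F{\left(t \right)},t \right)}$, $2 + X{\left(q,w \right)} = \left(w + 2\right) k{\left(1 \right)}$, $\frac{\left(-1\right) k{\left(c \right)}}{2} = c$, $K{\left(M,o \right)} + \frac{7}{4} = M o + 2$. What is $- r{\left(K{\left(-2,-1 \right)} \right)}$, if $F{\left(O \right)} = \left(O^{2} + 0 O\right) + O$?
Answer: $\frac{7}{2} \approx 3.5$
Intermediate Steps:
$F{\left(O \right)} = O + O^{2}$ ($F{\left(O \right)} = \left(O^{2} + 0\right) + O = O^{2} + O = O + O^{2}$)
$K{\left(M,o \right)} = \frac{1}{4} + M o$ ($K{\left(M,o \right)} = - \frac{7}{4} + \left(M o + 2\right) = - \frac{7}{4} + \left(2 + M o\right) = \frac{1}{4} + M o$)
$k{\left(c \right)} = - 2 c$
$X{\left(q,w \right)} = -6 - 2 w$ ($X{\left(q,w \right)} = -2 + \left(w + 2\right) \left(\left(-2\right) 1\right) = -2 + \left(2 + w\right) \left(-2\right) = -2 - \left(4 + 2 w\right) = -6 - 2 w$)
$r{\left(t \right)} = 1 - 2 t$ ($r{\left(t \right)} = 3 - \left(-4 - \left(-6 - 2 t\right)\right) = 3 - \left(-4 + \left(6 + 2 t\right)\right) = 3 - \left(2 + 2 t\right) = 1 - 2 t$)
$- r{\left(K{\left(-2,-1 \right)} \right)} = - (1 - 2 \left(\frac{1}{4} - -2\right)) = - (1 - 2 \left(\frac{1}{4} + 2\right)) = - (1 - \frac{9}{2}) = \left(-1\right) \left(- \frac{7}{2}\right) = \frac{7}{2}$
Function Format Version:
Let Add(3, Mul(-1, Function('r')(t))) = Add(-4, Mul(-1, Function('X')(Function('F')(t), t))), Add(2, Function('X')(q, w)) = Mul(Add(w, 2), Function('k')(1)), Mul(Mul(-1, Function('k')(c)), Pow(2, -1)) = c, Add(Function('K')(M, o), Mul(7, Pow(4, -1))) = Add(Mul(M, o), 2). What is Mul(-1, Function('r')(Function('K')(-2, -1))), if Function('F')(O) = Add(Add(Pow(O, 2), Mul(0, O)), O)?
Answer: Rational(7, 2) ≈ 3.5000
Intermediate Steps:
Function('F')(O) = Add(O, Pow(O, 2)) (Function('F')(O) = Add(Add(Pow(O, 2), 0), O) = Add(Pow(O, 2), O) = Add(O, Pow(O, 2)))
Function('K')(M, o) = Add(Rational(1, 4), Mul(M, o)) (Function('K')(M, o) = Add(Rational(-7, 4), Add(Mul(M, o), 2)) = Add(Rational(-7, 4), Add(2, Mul(M, o))) = Add(Rational(1, 4), Mul(M, o)))
Function('k')(c) = Mul(-2, c)
Function('X')(q, w) = Add(-6, Mul(-2, w)) (Function('X')(q, w) = Add(-2, Mul(Add(w, 2), Mul(-2, 1))) = Add(-2, Mul(Add(2, w), -2)) = Add(-2, Add(-4, Mul(-2, w))) = Add(-6, Mul(-2, w)))
Function('r')(t) = Add(1, Mul(-2, t)) (Function('r')(t) = Add(3, Mul(-1, Add(-4, Mul(-1, Add(-6, Mul(-2, t)))))) = Add(3, Mul(-1, Add(-4, Add(6, Mul(2, t))))) = Add(3, Mul(-1, Add(2, Mul(2, t)))) = Add(3, Add(-2, Mul(-2, t))) = Add(1, Mul(-2, t)))
Mul(-1, Function('r')(Function('K')(-2, -1))) = Mul(-1, Add(1, Mul(-2, Add(Rational(1, 4), Mul(-2, -1))))) = Mul(-1, Add(1, Mul(-2, Add(Rational(1, 4), 2)))) = Mul(-1, Add(1, Mul(-2, Rational(9, 4)))) = Mul(-1, Add(1, Rational(-9, 2))) = Mul(-1, Rational(-7, 2)) = Rational(7, 2)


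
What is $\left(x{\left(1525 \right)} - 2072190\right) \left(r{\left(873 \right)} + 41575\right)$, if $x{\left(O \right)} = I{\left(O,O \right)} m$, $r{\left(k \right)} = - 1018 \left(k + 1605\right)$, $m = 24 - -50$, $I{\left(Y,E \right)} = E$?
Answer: $4861179360860$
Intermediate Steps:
$m = 74$ ($m = 24 + 50 = 74$)
$r{\left(k \right)} = -1633890 - 1018 k$ ($r{\left(k \right)} = - 1018 \left(1605 + k\right) = -1633890 - 1018 k$)
$x{\left(O \right)} = 74 O$ ($x{\left(O \right)} = O 74 = 74 O$)
$\left(x{\left(1525 \right)} - 2072190\right) \left(r{\left(873 \right)} + 41575\right) = \left(74 \cdot 1525 - 2072190\right) \left(\left(-1633890 - 888714\right) + 41575\right) = \left(112850 - 2072190\right) \left(\left(-1633890 - 888714\right) + 41575\right) = - 1959340 \left(-2522604 + 41575\right) = \left(-1959340\right) \left(-2481029\right) = 4861179360860$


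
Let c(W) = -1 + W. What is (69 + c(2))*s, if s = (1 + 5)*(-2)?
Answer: -840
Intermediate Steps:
s = -12 (s = 6*(-2) = -12)
(69 + c(2))*s = (69 + (-1 + 2))*(-12) = (69 + 1)*(-12) = 70*(-12) = -840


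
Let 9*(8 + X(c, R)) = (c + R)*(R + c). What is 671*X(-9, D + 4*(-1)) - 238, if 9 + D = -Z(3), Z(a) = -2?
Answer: 217946/9 ≈ 24216.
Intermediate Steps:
D = -7 (D = -9 - 1*(-2) = -9 + 2 = -7)
X(c, R) = -8 + (R + c)²/9 (X(c, R) = -8 + ((c + R)*(R + c))/9 = -8 + ((R + c)*(R + c))/9 = -8 + (R + c)²/9)
671*X(-9, D + 4*(-1)) - 238 = 671*(-8 + ((-7 + 4*(-1)) - 9)²/9) - 238 = 671*(-8 + ((-7 - 4) - 9)²/9) - 238 = 671*(-8 + (-11 - 9)²/9) - 238 = 671*(-8 + (⅑)*(-20)²) - 238 = 671*(-8 + (⅑)*400) - 238 = 671*(-8 + 400/9) - 238 = 671*(328/9) - 238 = 220088/9 - 238 = 217946/9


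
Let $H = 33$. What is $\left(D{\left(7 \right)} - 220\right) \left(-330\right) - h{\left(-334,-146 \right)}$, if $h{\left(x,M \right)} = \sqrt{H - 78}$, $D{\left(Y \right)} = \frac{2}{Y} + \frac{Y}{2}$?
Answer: $\frac{499455}{7} - 3 i \sqrt{5} \approx 71351.0 - 6.7082 i$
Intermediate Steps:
$D{\left(Y \right)} = \frac{Y}{2} + \frac{2}{Y}$ ($D{\left(Y \right)} = \frac{2}{Y} + Y \frac{1}{2} = \frac{2}{Y} + \frac{Y}{2} = \frac{Y}{2} + \frac{2}{Y}$)
$h{\left(x,M \right)} = 3 i \sqrt{5}$ ($h{\left(x,M \right)} = \sqrt{33 - 78} = \sqrt{-45} = 3 i \sqrt{5}$)
$\left(D{\left(7 \right)} - 220\right) \left(-330\right) - h{\left(-334,-146 \right)} = \left(\left(\frac{1}{2} \cdot 7 + \frac{2}{7}\right) - 220\right) \left(-330\right) - 3 i \sqrt{5} = \left(\left(\frac{7}{2} + 2 \cdot \frac{1}{7}\right) - 220\right) \left(-330\right) - 3 i \sqrt{5} = \left(\left(\frac{7}{2} + \frac{2}{7}\right) - 220\right) \left(-330\right) - 3 i \sqrt{5} = \left(\frac{53}{14} - 220\right) \left(-330\right) - 3 i \sqrt{5} = \left(- \frac{3027}{14}\right) \left(-330\right) - 3 i \sqrt{5} = \frac{499455}{7} - 3 i \sqrt{5}$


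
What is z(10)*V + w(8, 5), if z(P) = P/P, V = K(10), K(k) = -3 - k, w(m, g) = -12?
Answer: -25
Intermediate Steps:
V = -13 (V = -3 - 1*10 = -3 - 10 = -13)
z(P) = 1
z(10)*V + w(8, 5) = 1*(-13) - 12 = -13 - 12 = -25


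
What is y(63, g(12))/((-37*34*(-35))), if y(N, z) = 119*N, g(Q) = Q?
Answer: 63/370 ≈ 0.17027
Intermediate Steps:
y(63, g(12))/((-37*34*(-35))) = (119*63)/((-37*34*(-35))) = 7497/((-1258*(-35))) = 7497/44030 = 7497*(1/44030) = 63/370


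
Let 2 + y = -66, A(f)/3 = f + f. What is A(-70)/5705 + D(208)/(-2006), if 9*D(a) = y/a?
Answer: -662525/9001512 ≈ -0.073601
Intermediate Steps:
A(f) = 6*f (A(f) = 3*(f + f) = 3*(2*f) = 6*f)
y = -68 (y = -2 - 66 = -68)
D(a) = -68/(9*a) (D(a) = (-68/a)/9 = -68/(9*a))
A(-70)/5705 + D(208)/(-2006) = (6*(-70))/5705 - 68/9/208/(-2006) = -420*1/5705 - 68/9*1/208*(-1/2006) = -12/163 - 17/468*(-1/2006) = -12/163 + 1/55224 = -662525/9001512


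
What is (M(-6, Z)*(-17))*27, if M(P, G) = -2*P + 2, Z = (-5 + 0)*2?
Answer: -6426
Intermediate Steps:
Z = -10 (Z = -5*2 = -10)
M(P, G) = 2 - 2*P
(M(-6, Z)*(-17))*27 = ((2 - 2*(-6))*(-17))*27 = ((2 + 12)*(-17))*27 = (14*(-17))*27 = -238*27 = -6426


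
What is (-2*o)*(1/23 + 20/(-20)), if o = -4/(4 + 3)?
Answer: -176/161 ≈ -1.0932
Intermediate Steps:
o = -4/7 ≈ -0.57143
(-2*o)*(1/23 + 20/(-20)) = (-2*(-4/7))*(1/23 + 20/(-20)) = 8*(1*(1/23) + 20*(-1/20))/7 = 8*(1/23 - 1)/7 = (8/7)*(-22/23) = -176/161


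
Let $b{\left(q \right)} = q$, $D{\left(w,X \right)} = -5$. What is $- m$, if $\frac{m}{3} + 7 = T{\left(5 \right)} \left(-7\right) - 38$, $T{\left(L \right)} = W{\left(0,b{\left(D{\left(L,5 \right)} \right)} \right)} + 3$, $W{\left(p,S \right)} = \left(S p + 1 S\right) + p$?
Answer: $93$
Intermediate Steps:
$W{\left(p,S \right)} = S + p + S p$ ($W{\left(p,S \right)} = \left(S p + S\right) + p = \left(S + S p\right) + p = S + p + S p$)
$T{\left(L \right)} = -2$ ($T{\left(L \right)} = \left(-5 + 0 - 0\right) + 3 = \left(-5 + 0 + 0\right) + 3 = -5 + 3 = -2$)
$m = -93$ ($m = -21 + 3 \left(\left(-2\right) \left(-7\right) - 38\right) = -21 + 3 \left(14 - 38\right) = -21 + 3 \left(-24\right) = -21 - 72 = -93$)
$- m = \left(-1\right) \left(-93\right) = 93$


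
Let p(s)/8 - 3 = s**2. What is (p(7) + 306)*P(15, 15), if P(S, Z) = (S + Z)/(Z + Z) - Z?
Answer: -10108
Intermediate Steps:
p(s) = 24 + 8*s**2
P(S, Z) = -Z + (S + Z)/(2*Z) (P(S, Z) = (S + Z)/((2*Z)) - Z = (S + Z)*(1/(2*Z)) - Z = (S + Z)/(2*Z) - Z = -Z + (S + Z)/(2*Z))
(p(7) + 306)*P(15, 15) = ((24 + 8*7**2) + 306)*(1/2 - 1*15 + (1/2)*15/15) = ((24 + 8*49) + 306)*(1/2 - 15 + (1/2)*15*(1/15)) = ((24 + 392) + 306)*(1/2 - 15 + 1/2) = (416 + 306)*(-14) = 722*(-14) = -10108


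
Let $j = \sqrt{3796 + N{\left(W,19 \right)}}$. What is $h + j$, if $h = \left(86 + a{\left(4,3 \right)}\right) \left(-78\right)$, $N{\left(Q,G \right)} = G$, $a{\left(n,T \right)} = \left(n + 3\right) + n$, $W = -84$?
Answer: $-7566 + \sqrt{3815} \approx -7504.2$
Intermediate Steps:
$a{\left(n,T \right)} = 3 + 2 n$ ($a{\left(n,T \right)} = \left(3 + n\right) + n = 3 + 2 n$)
$h = -7566$ ($h = \left(86 + \left(3 + 2 \cdot 4\right)\right) \left(-78\right) = \left(86 + \left(3 + 8\right)\right) \left(-78\right) = \left(86 + 11\right) \left(-78\right) = 97 \left(-78\right) = -7566$)
$j = \sqrt{3815}$ ($j = \sqrt{3796 + 19} = \sqrt{3815} \approx 61.766$)
$h + j = -7566 + \sqrt{3815}$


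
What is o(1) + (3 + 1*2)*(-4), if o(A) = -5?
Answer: -25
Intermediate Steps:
o(1) + (3 + 1*2)*(-4) = -5 + (3 + 1*2)*(-4) = -5 + (3 + 2)*(-4) = -5 + 5*(-4) = -5 - 20 = -25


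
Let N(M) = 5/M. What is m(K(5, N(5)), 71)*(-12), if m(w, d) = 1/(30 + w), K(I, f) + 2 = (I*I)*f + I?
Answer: -6/29 ≈ -0.20690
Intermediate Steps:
K(I, f) = -2 + I + f*I**2 (K(I, f) = -2 + ((I*I)*f + I) = -2 + (I**2*f + I) = -2 + (f*I**2 + I) = -2 + (I + f*I**2) = -2 + I + f*I**2)
m(K(5, N(5)), 71)*(-12) = -12/(30 + (-2 + 5 + (5/5)*5**2)) = -12/(30 + (-2 + 5 + (5*(1/5))*25)) = -12/(30 + (-2 + 5 + 1*25)) = -12/(30 + (-2 + 5 + 25)) = -12/(30 + 28) = -12/58 = (1/58)*(-12) = -6/29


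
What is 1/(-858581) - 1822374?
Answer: -1564655691295/858581 ≈ -1.8224e+6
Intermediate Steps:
1/(-858581) - 1822374 = -1/858581 - 1822374 = -1564655691295/858581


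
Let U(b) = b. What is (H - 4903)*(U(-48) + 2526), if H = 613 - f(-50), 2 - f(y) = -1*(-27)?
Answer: -10568670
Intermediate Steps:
f(y) = -25 (f(y) = 2 - (-1)*(-27) = 2 - 1*27 = 2 - 27 = -25)
H = 638 (H = 613 - 1*(-25) = 613 + 25 = 638)
(H - 4903)*(U(-48) + 2526) = (638 - 4903)*(-48 + 2526) = -4265*2478 = -10568670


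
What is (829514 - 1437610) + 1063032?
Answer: 454936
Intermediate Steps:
(829514 - 1437610) + 1063032 = -608096 + 1063032 = 454936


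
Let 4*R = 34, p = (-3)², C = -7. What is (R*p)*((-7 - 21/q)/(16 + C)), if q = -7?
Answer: -34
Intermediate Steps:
p = 9
R = 17/2 (R = (¼)*34 = 17/2 ≈ 8.5000)
(R*p)*((-7 - 21/q)/(16 + C)) = ((17/2)*9)*((-7 - 21/(-7))/(16 - 7)) = 153*((-7 - 21*(-⅐))/9)/2 = 153*((-7 + 3)*(⅑))/2 = 153*(-4*⅑)/2 = (153/2)*(-4/9) = -34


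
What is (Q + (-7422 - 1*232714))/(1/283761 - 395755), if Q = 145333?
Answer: 26901394083/112299834554 ≈ 0.23955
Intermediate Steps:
(Q + (-7422 - 1*232714))/(1/283761 - 395755) = (145333 + (-7422 - 1*232714))/(1/283761 - 395755) = (145333 + (-7422 - 232714))/(1/283761 - 395755) = (145333 - 240136)/(-112299834554/283761) = -94803*(-283761/112299834554) = 26901394083/112299834554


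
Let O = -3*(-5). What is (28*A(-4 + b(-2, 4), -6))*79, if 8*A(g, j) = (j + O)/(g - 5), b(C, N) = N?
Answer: -4977/10 ≈ -497.70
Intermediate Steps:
O = 15
A(g, j) = (15 + j)/(8*(-5 + g)) (A(g, j) = ((j + 15)/(g - 5))/8 = ((15 + j)/(-5 + g))/8 = (15 + j)/(8*(-5 + g)))
(28*A(-4 + b(-2, 4), -6))*79 = (28*((15 - 6)/(8*(-5 + (-4 + 4)))))*79 = (28*((⅛)*9/(-5 + 0)))*79 = (28*((⅛)*9/(-5)))*79 = (28*((⅛)*(-⅕)*9))*79 = (28*(-9/40))*79 = -63/10*79 = -4977/10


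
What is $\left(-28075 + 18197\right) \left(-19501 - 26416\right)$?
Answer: $453568126$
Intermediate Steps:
$\left(-28075 + 18197\right) \left(-19501 - 26416\right) = \left(-9878\right) \left(-45917\right) = 453568126$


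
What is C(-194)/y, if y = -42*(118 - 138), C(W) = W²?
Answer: 9409/210 ≈ 44.805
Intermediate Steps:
y = 840 (y = -42*(-20) = 840)
C(-194)/y = (-194)²/840 = 37636*(1/840) = 9409/210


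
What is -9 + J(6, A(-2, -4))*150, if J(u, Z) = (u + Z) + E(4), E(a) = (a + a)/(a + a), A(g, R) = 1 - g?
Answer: 1491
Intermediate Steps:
E(a) = 1 (E(a) = (2*a)/((2*a)) = (2*a)*(1/(2*a)) = 1)
J(u, Z) = 1 + Z + u (J(u, Z) = (u + Z) + 1 = (Z + u) + 1 = 1 + Z + u)
-9 + J(6, A(-2, -4))*150 = -9 + (1 + (1 - 1*(-2)) + 6)*150 = -9 + (1 + (1 + 2) + 6)*150 = -9 + (1 + 3 + 6)*150 = -9 + 10*150 = -9 + 1500 = 1491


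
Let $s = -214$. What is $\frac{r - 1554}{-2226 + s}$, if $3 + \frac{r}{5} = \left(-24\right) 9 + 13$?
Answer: $\frac{323}{305} \approx 1.059$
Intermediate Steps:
$r = -1030$ ($r = -15 + 5 \left(\left(-24\right) 9 + 13\right) = -15 + 5 \left(-216 + 13\right) = -15 + 5 \left(-203\right) = -15 - 1015 = -1030$)
$\frac{r - 1554}{-2226 + s} = \frac{-1030 - 1554}{-2226 - 214} = - \frac{2584}{-2440} = \left(-2584\right) \left(- \frac{1}{2440}\right) = \frac{323}{305}$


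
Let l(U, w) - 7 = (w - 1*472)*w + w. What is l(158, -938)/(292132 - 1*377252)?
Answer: -188807/12160 ≈ -15.527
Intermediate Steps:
l(U, w) = 7 + w + w*(-472 + w) (l(U, w) = 7 + ((w - 1*472)*w + w) = 7 + ((w - 472)*w + w) = 7 + ((-472 + w)*w + w) = 7 + (w*(-472 + w) + w) = 7 + (w + w*(-472 + w)) = 7 + w + w*(-472 + w))
l(158, -938)/(292132 - 1*377252) = (7 + (-938)² - 471*(-938))/(292132 - 1*377252) = (7 + 879844 + 441798)/(292132 - 377252) = 1321649/(-85120) = 1321649*(-1/85120) = -188807/12160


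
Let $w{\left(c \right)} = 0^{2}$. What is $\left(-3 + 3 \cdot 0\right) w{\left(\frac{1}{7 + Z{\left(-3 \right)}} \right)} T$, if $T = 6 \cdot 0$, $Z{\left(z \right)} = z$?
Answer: $0$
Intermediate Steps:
$w{\left(c \right)} = 0$
$T = 0$
$\left(-3 + 3 \cdot 0\right) w{\left(\frac{1}{7 + Z{\left(-3 \right)}} \right)} T = \left(-3 + 3 \cdot 0\right) 0 \cdot 0 = \left(-3 + 0\right) 0 \cdot 0 = \left(-3\right) 0 \cdot 0 = 0 \cdot 0 = 0$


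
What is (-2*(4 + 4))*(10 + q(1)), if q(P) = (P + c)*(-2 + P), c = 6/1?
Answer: -48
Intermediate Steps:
c = 6 (c = 6*1 = 6)
q(P) = (-2 + P)*(6 + P) (q(P) = (P + 6)*(-2 + P) = (6 + P)*(-2 + P) = (-2 + P)*(6 + P))
(-2*(4 + 4))*(10 + q(1)) = (-2*(4 + 4))*(10 + (-12 + 1**2 + 4*1)) = (-2*8)*(10 + (-12 + 1 + 4)) = -16*(10 - 7) = -16*3 = -48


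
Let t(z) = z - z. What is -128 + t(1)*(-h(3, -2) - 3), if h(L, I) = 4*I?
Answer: -128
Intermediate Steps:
t(z) = 0
-128 + t(1)*(-h(3, -2) - 3) = -128 + 0*(-4*(-2) - 3) = -128 + 0*(-1*(-8) - 3) = -128 + 0*(8 - 3) = -128 + 0*5 = -128 + 0 = -128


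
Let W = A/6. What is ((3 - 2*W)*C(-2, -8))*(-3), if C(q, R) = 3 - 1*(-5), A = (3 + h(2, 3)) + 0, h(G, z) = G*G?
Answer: -16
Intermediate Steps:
h(G, z) = G²
A = 7 (A = (3 + 2²) + 0 = (3 + 4) + 0 = 7 + 0 = 7)
C(q, R) = 8 (C(q, R) = 3 + 5 = 8)
W = 7/6 ≈ 1.1667
((3 - 2*W)*C(-2, -8))*(-3) = ((3 - 2*7/6)*8)*(-3) = ((3 - 7/3)*8)*(-3) = ((⅔)*8)*(-3) = (16/3)*(-3) = -16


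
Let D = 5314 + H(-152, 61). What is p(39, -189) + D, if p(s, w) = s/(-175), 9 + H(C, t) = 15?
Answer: 930961/175 ≈ 5319.8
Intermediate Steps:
H(C, t) = 6 (H(C, t) = -9 + 15 = 6)
D = 5320 (D = 5314 + 6 = 5320)
p(s, w) = -s/175 (p(s, w) = s*(-1/175) = -s/175)
p(39, -189) + D = -1/175*39 + 5320 = -39/175 + 5320 = 930961/175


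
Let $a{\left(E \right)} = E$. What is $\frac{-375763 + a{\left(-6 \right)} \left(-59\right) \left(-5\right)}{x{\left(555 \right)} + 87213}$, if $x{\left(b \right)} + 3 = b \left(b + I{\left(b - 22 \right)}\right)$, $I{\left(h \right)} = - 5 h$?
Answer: $\frac{377533}{1083840} \approx 0.34833$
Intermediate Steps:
$x{\left(b \right)} = -3 + b \left(110 - 4 b\right)$ ($x{\left(b \right)} = -3 + b \left(b - 5 \left(b - 22\right)\right) = -3 + b \left(b - 5 \left(-22 + b\right)\right) = -3 + b \left(b - \left(-110 + 5 b\right)\right) = -3 + b \left(110 - 4 b\right)$)
$\frac{-375763 + a{\left(-6 \right)} \left(-59\right) \left(-5\right)}{x{\left(555 \right)} + 87213} = \frac{-375763 + \left(-6\right) \left(-59\right) \left(-5\right)}{\left(-3 - 4 \cdot 555^{2} + 110 \cdot 555\right) + 87213} = \frac{-375763 + 354 \left(-5\right)}{\left(-3 - 1232100 + 61050\right) + 87213} = \frac{-375763 - 1770}{\left(-3 - 1232100 + 61050\right) + 87213} = - \frac{377533}{-1171053 + 87213} = - \frac{377533}{-1083840} = \left(-377533\right) \left(- \frac{1}{1083840}\right) = \frac{377533}{1083840}$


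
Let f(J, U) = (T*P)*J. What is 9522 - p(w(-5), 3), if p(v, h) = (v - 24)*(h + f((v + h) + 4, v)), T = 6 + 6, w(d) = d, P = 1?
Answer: 10305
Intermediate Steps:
T = 12
f(J, U) = 12*J (f(J, U) = (12*1)*J = 12*J)
p(v, h) = (-24 + v)*(48 + 12*v + 13*h) (p(v, h) = (v - 24)*(h + 12*((v + h) + 4)) = (-24 + v)*(h + 12*((h + v) + 4)) = (-24 + v)*(h + 12*(4 + h + v)) = (-24 + v)*(h + (48 + 12*h + 12*v)) = (-24 + v)*(48 + 12*v + 13*h))
9522 - p(w(-5), 3) = 9522 - (-1152 - 312*3 - 240*(-5) + 12*(-5)² + 13*3*(-5)) = 9522 - (-1152 - 936 + 1200 + 12*25 - 195) = 9522 - (-1152 - 936 + 1200 + 300 - 195) = 9522 - 1*(-783) = 9522 + 783 = 10305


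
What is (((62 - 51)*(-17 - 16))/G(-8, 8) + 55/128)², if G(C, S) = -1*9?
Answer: 245016409/147456 ≈ 1661.6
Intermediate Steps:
G(C, S) = -9
(((62 - 51)*(-17 - 16))/G(-8, 8) + 55/128)² = (((62 - 51)*(-17 - 16))/(-9) + 55/128)² = ((11*(-33))*(-⅑) + 55*(1/128))² = (-363*(-⅑) + 55/128)² = (121/3 + 55/128)² = (15653/384)² = 245016409/147456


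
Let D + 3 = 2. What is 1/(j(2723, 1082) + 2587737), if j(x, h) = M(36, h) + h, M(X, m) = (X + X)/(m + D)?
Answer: 1081/2798513411 ≈ 3.8628e-7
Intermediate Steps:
D = -1 (D = -3 + 2 = -1)
M(X, m) = 2*X/(-1 + m) (M(X, m) = (X + X)/(m - 1) = (2*X)/(-1 + m) = 2*X/(-1 + m))
j(x, h) = h + 72/(-1 + h) (j(x, h) = 2*36/(-1 + h) + h = 72/(-1 + h) + h = h + 72/(-1 + h))
1/(j(2723, 1082) + 2587737) = 1/((72 + 1082*(-1 + 1082))/(-1 + 1082) + 2587737) = 1/((72 + 1082*1081)/1081 + 2587737) = 1/((72 + 1169642)/1081 + 2587737) = 1/((1/1081)*1169714 + 2587737) = 1/(1169714/1081 + 2587737) = 1/(2798513411/1081) = 1081/2798513411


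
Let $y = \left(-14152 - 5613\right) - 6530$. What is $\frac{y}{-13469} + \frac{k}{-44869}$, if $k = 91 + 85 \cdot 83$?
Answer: $\frac{1083580881}{604340561} \approx 1.793$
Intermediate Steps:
$y = -26295$ ($y = -19765 - 6530 = -26295$)
$k = 7146$ ($k = 91 + 7055 = 7146$)
$\frac{y}{-13469} + \frac{k}{-44869} = - \frac{26295}{-13469} + \frac{7146}{-44869} = \left(-26295\right) \left(- \frac{1}{13469}\right) + 7146 \left(- \frac{1}{44869}\right) = \frac{26295}{13469} - \frac{7146}{44869} = \frac{1083580881}{604340561}$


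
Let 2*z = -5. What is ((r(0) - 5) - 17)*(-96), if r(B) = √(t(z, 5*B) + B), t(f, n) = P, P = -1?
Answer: 2112 - 96*I ≈ 2112.0 - 96.0*I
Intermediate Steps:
z = -5/2 (z = (½)*(-5) = -5/2 ≈ -2.5000)
t(f, n) = -1
r(B) = √(-1 + B)
((r(0) - 5) - 17)*(-96) = ((√(-1 + 0) - 5) - 17)*(-96) = ((√(-1) - 5) - 17)*(-96) = ((I - 5) - 17)*(-96) = ((-5 + I) - 17)*(-96) = (-22 + I)*(-96) = 2112 - 96*I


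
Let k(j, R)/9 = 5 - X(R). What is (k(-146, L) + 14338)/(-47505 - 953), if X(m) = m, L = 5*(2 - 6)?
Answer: -14563/48458 ≈ -0.30053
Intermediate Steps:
L = -20 (L = 5*(-4) = -20)
k(j, R) = 45 - 9*R (k(j, R) = 9*(5 - R) = 45 - 9*R)
(k(-146, L) + 14338)/(-47505 - 953) = ((45 - 9*(-20)) + 14338)/(-47505 - 953) = ((45 + 180) + 14338)/(-48458) = (225 + 14338)*(-1/48458) = 14563*(-1/48458) = -14563/48458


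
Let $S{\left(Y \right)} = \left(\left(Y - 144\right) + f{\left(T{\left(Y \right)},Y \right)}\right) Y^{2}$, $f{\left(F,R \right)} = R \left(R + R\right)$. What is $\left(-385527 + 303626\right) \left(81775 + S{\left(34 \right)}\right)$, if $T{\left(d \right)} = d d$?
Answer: $-215177432587$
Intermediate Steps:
$T{\left(d \right)} = d^{2}$
$f{\left(F,R \right)} = 2 R^{2}$ ($f{\left(F,R \right)} = R 2 R = 2 R^{2}$)
$S{\left(Y \right)} = Y^{2} \left(-144 + Y + 2 Y^{2}\right)$ ($S{\left(Y \right)} = \left(\left(Y - 144\right) + 2 Y^{2}\right) Y^{2} = \left(\left(-144 + Y\right) + 2 Y^{2}\right) Y^{2} = \left(-144 + Y + 2 Y^{2}\right) Y^{2} = Y^{2} \left(-144 + Y + 2 Y^{2}\right)$)
$\left(-385527 + 303626\right) \left(81775 + S{\left(34 \right)}\right) = \left(-385527 + 303626\right) \left(81775 + 34^{2} \left(-144 + 34 + 2 \cdot 34^{2}\right)\right) = - 81901 \left(81775 + 1156 \left(-144 + 34 + 2 \cdot 1156\right)\right) = - 81901 \left(81775 + 1156 \left(-144 + 34 + 2312\right)\right) = - 81901 \left(81775 + 1156 \cdot 2202\right) = - 81901 \left(81775 + 2545512\right) = \left(-81901\right) 2627287 = -215177432587$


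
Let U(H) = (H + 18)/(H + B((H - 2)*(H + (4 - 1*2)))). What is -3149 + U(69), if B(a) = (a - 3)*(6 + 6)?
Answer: -59953782/19039 ≈ -3149.0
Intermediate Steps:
B(a) = -36 + 12*a (B(a) = (-3 + a)*12 = -36 + 12*a)
U(H) = (18 + H)/(-36 + H + 12*(-2 + H)*(2 + H)) (U(H) = (H + 18)/(H + (-36 + 12*((H - 2)*(H + (4 - 1*2))))) = (18 + H)/(H + (-36 + 12*((-2 + H)*(H + (4 - 2))))) = (18 + H)/(H + (-36 + 12*((-2 + H)*(H + 2)))) = (18 + H)/(H + (-36 + 12*((-2 + H)*(2 + H)))) = (18 + H)/(H + (-36 + 12*(-2 + H)*(2 + H))) = (18 + H)/(-36 + H + 12*(-2 + H)*(2 + H)))
-3149 + U(69) = -3149 + (18 + 69)/(-84 + 69 + 12*69²) = -3149 + 87/(-84 + 69 + 12*4761) = -3149 + 87/(-84 + 69 + 57132) = -3149 + 87/57117 = -3149 + (1/57117)*87 = -3149 + 29/19039 = -59953782/19039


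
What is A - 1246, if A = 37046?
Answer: 35800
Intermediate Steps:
A - 1246 = 37046 - 1246 = 35800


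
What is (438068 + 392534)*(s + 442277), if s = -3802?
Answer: 364198211950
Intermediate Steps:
(438068 + 392534)*(s + 442277) = (438068 + 392534)*(-3802 + 442277) = 830602*438475 = 364198211950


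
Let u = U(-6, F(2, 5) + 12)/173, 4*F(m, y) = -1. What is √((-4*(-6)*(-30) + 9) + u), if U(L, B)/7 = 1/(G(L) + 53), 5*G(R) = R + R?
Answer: 2*I*√340519799939/43769 ≈ 26.665*I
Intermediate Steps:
F(m, y) = -¼ (F(m, y) = (¼)*(-1) = -¼)
G(R) = 2*R/5 (G(R) = (R + R)/5 = (2*R)/5 = 2*R/5)
U(L, B) = 7/(53 + 2*L/5) (U(L, B) = 7/(2*L/5 + 53) = 7/(53 + 2*L/5))
u = 35/43769 (u = (35/(265 + 2*(-6)))/173 = (35/(265 - 12))*(1/173) = (35/253)*(1/173) = 35/43769 ≈ 0.00079965)
√((-4*(-6)*(-30) + 9) + u) = √((-4*(-6)*(-30) + 9) + 35/43769) = √((24*(-30) + 9) + 35/43769) = √((-720 + 9) + 35/43769) = √(-711 + 35/43769) = √(-31119724/43769) = 2*I*√340519799939/43769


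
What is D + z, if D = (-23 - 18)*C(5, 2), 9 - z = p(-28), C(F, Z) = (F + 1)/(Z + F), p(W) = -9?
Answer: -120/7 ≈ -17.143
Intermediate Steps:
C(F, Z) = (1 + F)/(F + Z)
z = 18 (z = 9 - 1*(-9) = 9 + 9 = 18)
D = -246/7 (D = (-23 - 18)*((1 + 5)/(5 + 2)) = -41*6/7 = -246/7 ≈ -35.143)
D + z = -246/7 + 18 = -120/7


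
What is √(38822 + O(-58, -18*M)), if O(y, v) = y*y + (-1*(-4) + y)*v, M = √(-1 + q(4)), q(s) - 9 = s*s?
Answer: √(42186 + 1944*√6) ≈ 216.67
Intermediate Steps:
q(s) = 9 + s² (q(s) = 9 + s*s = 9 + s²)
M = 2*√6 (M = √(-1 + (9 + 4²)) = √(-1 + (9 + 16)) = √(-1 + 25) = √24 = 2*√6 ≈ 4.8990)
O(y, v) = y² + v*(4 + y) (O(y, v) = y² + (4 + y)*v = y² + v*(4 + y))
√(38822 + O(-58, -18*M)) = √(38822 + ((-58)² + 4*(-36*√6) - 36*√6*(-58))) = √(38822 + (3364 + 4*(-36*√6) - 36*√6*(-58))) = √(38822 + (3364 - 144*√6 + 2088*√6)) = √(38822 + (3364 + 1944*√6)) = √(42186 + 1944*√6)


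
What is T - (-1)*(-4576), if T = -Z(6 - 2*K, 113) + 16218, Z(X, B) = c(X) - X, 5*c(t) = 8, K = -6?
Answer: 58292/5 ≈ 11658.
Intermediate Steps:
c(t) = 8/5 (c(t) = (⅕)*8 = 8/5)
Z(X, B) = 8/5 - X
T = 81172/5 (T = -(8/5 - (6 - 2*(-6))) + 16218 = -(8/5 - (6 + 12)) + 16218 = -(8/5 - 1*18) + 16218 = -(8/5 - 18) + 16218 = -1*(-82/5) + 16218 = 82/5 + 16218 = 81172/5 ≈ 16234.)
T - (-1)*(-4576) = 81172/5 - (-1)*(-4576) = 81172/5 - 1*4576 = 81172/5 - 4576 = 58292/5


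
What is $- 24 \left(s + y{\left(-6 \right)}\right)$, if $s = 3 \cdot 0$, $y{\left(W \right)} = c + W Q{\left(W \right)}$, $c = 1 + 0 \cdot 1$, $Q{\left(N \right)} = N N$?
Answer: $5160$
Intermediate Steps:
$Q{\left(N \right)} = N^{2}$
$c = 1$ ($c = 1 + 0 = 1$)
$y{\left(W \right)} = 1 + W^{3}$ ($y{\left(W \right)} = 1 + W W^{2} = 1 + W^{3}$)
$s = 0$
$- 24 \left(s + y{\left(-6 \right)}\right) = - 24 \left(0 + \left(1 + \left(-6\right)^{3}\right)\right) = - 24 \left(0 + \left(1 - 216\right)\right) = - 24 \left(0 - 215\right) = - 24 \left(-215\right) = \left(-1\right) \left(-5160\right) = 5160$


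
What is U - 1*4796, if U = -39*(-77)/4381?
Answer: -1616021/337 ≈ -4795.3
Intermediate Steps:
U = 231/337 (U = 3003*(1/4381) = 231/337 ≈ 0.68546)
U - 1*4796 = 231/337 - 1*4796 = 231/337 - 4796 = -1616021/337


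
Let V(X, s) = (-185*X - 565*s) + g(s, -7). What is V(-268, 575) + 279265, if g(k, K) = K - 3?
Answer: 3960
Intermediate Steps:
g(k, K) = -3 + K
V(X, s) = -10 - 565*s - 185*X (V(X, s) = (-185*X - 565*s) + (-3 - 7) = (-565*s - 185*X) - 10 = -10 - 565*s - 185*X)
V(-268, 575) + 279265 = (-10 - 565*575 - 185*(-268)) + 279265 = (-10 - 324875 + 49580) + 279265 = -275305 + 279265 = 3960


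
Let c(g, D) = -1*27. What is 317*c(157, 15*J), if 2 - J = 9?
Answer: -8559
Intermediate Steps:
J = -7 (J = 2 - 1*9 = 2 - 9 = -7)
c(g, D) = -27
317*c(157, 15*J) = 317*(-27) = -8559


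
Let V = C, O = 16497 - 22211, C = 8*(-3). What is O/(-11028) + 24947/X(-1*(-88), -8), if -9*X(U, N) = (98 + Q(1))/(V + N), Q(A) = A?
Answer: 4401879683/60654 ≈ 72574.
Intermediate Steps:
C = -24
O = -5714
V = -24
X(U, N) = -11/(-24 + N) (X(U, N) = -(98 + 1)/(9*(-24 + N)) = -11/(-24 + N))
O/(-11028) + 24947/X(-1*(-88), -8) = -5714/(-11028) + 24947/((-11/(-24 - 8))) = -5714*(-1/11028) + 24947/((-11/(-32))) = 2857/5514 + 24947/((-11*(-1/32))) = 2857/5514 + 24947/(11/32) = 2857/5514 + 24947*(32/11) = 2857/5514 + 798304/11 = 4401879683/60654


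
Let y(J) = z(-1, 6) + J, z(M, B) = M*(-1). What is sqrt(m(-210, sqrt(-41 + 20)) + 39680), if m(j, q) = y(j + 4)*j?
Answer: sqrt(82730) ≈ 287.63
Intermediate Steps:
z(M, B) = -M
y(J) = 1 + J (y(J) = -1*(-1) + J = 1 + J)
m(j, q) = j*(5 + j) (m(j, q) = (1 + (j + 4))*j = (1 + (4 + j))*j = (5 + j)*j = j*(5 + j))
sqrt(m(-210, sqrt(-41 + 20)) + 39680) = sqrt(-210*(5 - 210) + 39680) = sqrt(-210*(-205) + 39680) = sqrt(43050 + 39680) = sqrt(82730)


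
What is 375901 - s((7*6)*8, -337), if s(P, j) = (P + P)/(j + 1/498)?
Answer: 9012274283/23975 ≈ 3.7590e+5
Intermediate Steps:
s(P, j) = 2*P/(1/498 + j) (s(P, j) = (2*P)/(j + 1/498) = (2*P)/(1/498 + j) = 2*P/(1/498 + j))
375901 - s((7*6)*8, -337) = 375901 - 996*(7*6)*8/(1 + 498*(-337)) = 375901 - 996*42*8/(1 - 167826) = 375901 - 996*336/(-167825) = 375901 - 996*336*(-1)/167825 = 375901 - 1*(-47808/23975) = 375901 + 47808/23975 = 9012274283/23975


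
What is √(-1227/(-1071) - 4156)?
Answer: I*√529532031/357 ≈ 64.458*I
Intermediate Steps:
√(-1227/(-1071) - 4156) = √(-1227*(-1/1071) - 4156) = √(409/357 - 4156) = √(-1483283/357) = I*√529532031/357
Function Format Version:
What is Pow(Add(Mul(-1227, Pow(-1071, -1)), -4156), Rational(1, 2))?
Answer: Mul(Rational(1, 357), I, Pow(529532031, Rational(1, 2))) ≈ Mul(64.458, I)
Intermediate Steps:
Pow(Add(Mul(-1227, Pow(-1071, -1)), -4156), Rational(1, 2)) = Pow(Add(Mul(-1227, Rational(-1, 1071)), -4156), Rational(1, 2)) = Pow(Add(Rational(409, 357), -4156), Rational(1, 2)) = Pow(Rational(-1483283, 357), Rational(1, 2)) = Mul(Rational(1, 357), I, Pow(529532031, Rational(1, 2)))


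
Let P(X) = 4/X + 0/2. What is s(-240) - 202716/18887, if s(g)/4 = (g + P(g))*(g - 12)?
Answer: 22846288128/94435 ≈ 2.4193e+5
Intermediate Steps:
P(X) = 4/X (P(X) = 4/X + 0*(½) = 4/X + 0 = 4/X)
s(g) = 4*(-12 + g)*(g + 4/g) (s(g) = 4*((g + 4/g)*(g - 12)) = 4*((g + 4/g)*(-12 + g)) = 4*((-12 + g)*(g + 4/g)) = 4*(-12 + g)*(g + 4/g))
s(-240) - 202716/18887 = (16 - 192/(-240) - 48*(-240) + 4*(-240)²) - 202716/18887 = (16 - 192*(-1/240) + 11520 + 4*57600) - 202716*1/18887 = (16 + ⅘ + 11520 + 230400) - 202716/18887 = 1209684/5 - 202716/18887 = 22846288128/94435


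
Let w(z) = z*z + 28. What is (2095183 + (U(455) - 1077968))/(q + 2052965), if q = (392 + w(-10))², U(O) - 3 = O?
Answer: 1017673/2323365 ≈ 0.43802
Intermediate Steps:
U(O) = 3 + O
w(z) = 28 + z² (w(z) = z² + 28 = 28 + z²)
q = 270400 (q = (392 + (28 + (-10)²))² = (392 + (28 + 100))² = (392 + 128)² = 520² = 270400)
(2095183 + (U(455) - 1077968))/(q + 2052965) = (2095183 + ((3 + 455) - 1077968))/(270400 + 2052965) = (2095183 + (458 - 1077968))/2323365 = (2095183 - 1077510)*(1/2323365) = 1017673*(1/2323365) = 1017673/2323365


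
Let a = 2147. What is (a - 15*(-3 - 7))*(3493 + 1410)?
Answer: 11262191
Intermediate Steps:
(a - 15*(-3 - 7))*(3493 + 1410) = (2147 - 15*(-3 - 7))*(3493 + 1410) = (2147 - 15*(-10))*4903 = (2147 + 150)*4903 = 2297*4903 = 11262191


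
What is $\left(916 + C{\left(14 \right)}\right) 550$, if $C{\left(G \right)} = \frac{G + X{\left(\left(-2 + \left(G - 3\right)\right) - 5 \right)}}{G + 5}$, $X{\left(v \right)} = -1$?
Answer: $\frac{9579350}{19} \approx 5.0418 \cdot 10^{5}$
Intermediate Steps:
$C{\left(G \right)} = \frac{-1 + G}{5 + G}$ ($C{\left(G \right)} = \frac{G - 1}{G + 5} = \frac{-1 + G}{5 + G}$)
$\left(916 + C{\left(14 \right)}\right) 550 = \left(916 + \frac{-1 + 14}{5 + 14}\right) 550 = \left(916 + \frac{1}{19} \cdot 13\right) 550 = \left(916 + \frac{13}{19}\right) 550 = \frac{17417}{19} \cdot 550 = \frac{9579350}{19}$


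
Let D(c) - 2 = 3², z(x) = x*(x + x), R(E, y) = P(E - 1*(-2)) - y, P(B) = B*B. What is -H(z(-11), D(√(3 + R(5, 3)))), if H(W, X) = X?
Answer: -11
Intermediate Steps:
P(B) = B²
R(E, y) = (2 + E)² - y (R(E, y) = (E - 1*(-2))² - y = (E + 2)² - y = (2 + E)² - y)
z(x) = 2*x² (z(x) = x*(2*x) = 2*x²)
D(c) = 11 (D(c) = 2 + 3² = 2 + 9 = 11)
-H(z(-11), D(√(3 + R(5, 3)))) = -1*11 = -11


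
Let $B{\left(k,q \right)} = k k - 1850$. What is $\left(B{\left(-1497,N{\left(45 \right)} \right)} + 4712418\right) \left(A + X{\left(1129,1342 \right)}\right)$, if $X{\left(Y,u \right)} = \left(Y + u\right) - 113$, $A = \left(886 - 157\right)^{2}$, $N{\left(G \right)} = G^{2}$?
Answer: $3710744851023$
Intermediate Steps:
$B{\left(k,q \right)} = -1850 + k^{2}$ ($B{\left(k,q \right)} = k^{2} - 1850 = -1850 + k^{2}$)
$A = 531441$ ($A = 729^{2} = 531441$)
$X{\left(Y,u \right)} = -113 + Y + u$
$\left(B{\left(-1497,N{\left(45 \right)} \right)} + 4712418\right) \left(A + X{\left(1129,1342 \right)}\right) = \left(\left(-1850 + \left(-1497\right)^{2}\right) + 4712418\right) \left(531441 + \left(-113 + 1129 + 1342\right)\right) = \left(\left(-1850 + 2241009\right) + 4712418\right) \left(531441 + 2358\right) = \left(2239159 + 4712418\right) 533799 = 6951577 \cdot 533799 = 3710744851023$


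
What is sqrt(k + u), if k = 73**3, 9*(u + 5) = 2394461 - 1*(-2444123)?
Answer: 2*sqrt(2084923)/3 ≈ 962.62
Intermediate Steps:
u = 4838539/9 (u = -5 + (2394461 - 1*(-2444123))/9 = -5 + (2394461 + 2444123)/9 = -5 + (1/9)*4838584 = -5 + 4838584/9 = 4838539/9 ≈ 5.3762e+5)
k = 389017
sqrt(k + u) = sqrt(389017 + 4838539/9) = sqrt(8339692/9) = 2*sqrt(2084923)/3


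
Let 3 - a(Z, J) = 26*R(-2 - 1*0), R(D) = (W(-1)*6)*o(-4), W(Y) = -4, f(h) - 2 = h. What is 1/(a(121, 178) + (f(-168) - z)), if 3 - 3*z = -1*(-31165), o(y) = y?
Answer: 3/23185 ≈ 0.00012939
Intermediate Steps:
f(h) = 2 + h
R(D) = 96 (R(D) = -4*6*(-4) = -24*(-4) = 96)
z = -31162/3 (z = 1 - (-1)*(-31165)/3 = 1 - 1/3*31165 = 1 - 31165/3 = -31162/3 ≈ -10387.)
a(Z, J) = -2493 (a(Z, J) = 3 - 26*96 = 3 - 1*2496 = 3 - 2496 = -2493)
1/(a(121, 178) + (f(-168) - z)) = 1/(-2493 + ((2 - 168) - 1*(-31162/3))) = 1/(-2493 + (-166 + 31162/3)) = 1/(-2493 + 30664/3) = 1/(23185/3) = 3/23185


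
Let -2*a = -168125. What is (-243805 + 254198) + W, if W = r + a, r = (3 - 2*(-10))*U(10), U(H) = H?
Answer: 189371/2 ≈ 94686.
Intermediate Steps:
a = 168125/2 (a = -½*(-168125) = 168125/2 ≈ 84063.)
r = 230 (r = (3 - 2*(-10))*10 = (3 + 20)*10 = 23*10 = 230)
W = 168585/2 (W = 230 + 168125/2 = 168585/2 ≈ 84293.)
(-243805 + 254198) + W = (-243805 + 254198) + 168585/2 = 10393 + 168585/2 = 189371/2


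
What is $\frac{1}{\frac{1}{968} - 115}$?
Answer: $- \frac{968}{111319} \approx -0.0086957$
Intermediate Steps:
$\frac{1}{\frac{1}{968} - 115} = \frac{1}{- \frac{111319}{968}} = - \frac{968}{111319}$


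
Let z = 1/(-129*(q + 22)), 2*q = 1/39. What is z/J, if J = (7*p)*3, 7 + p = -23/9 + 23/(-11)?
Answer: 858/595890001 ≈ 1.4399e-6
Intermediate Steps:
p = -1153/99 (p = -7 + (-23/9 + 23/(-11)) = -7 + (-23*⅑ + 23*(-1/11)) = -7 + (-23/9 - 23/11) = -7 - 460/99 = -1153/99 ≈ -11.646)
q = 1/78 (q = (½)/39 = (½)*(1/39) = 1/78 ≈ 0.012821)
z = -26/73831 (z = 1/(-129*(1/78 + 22)) = 1/(-129*1717/78) = 1/(-73831/26) = -26/73831 ≈ -0.00035216)
J = -8071/33 (J = (7*(-1153/99))*3 = -8071/99*3 = -8071/33 ≈ -244.58)
z/J = -26/(73831*(-8071/33)) = -26/73831*(-33/8071) = 858/595890001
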